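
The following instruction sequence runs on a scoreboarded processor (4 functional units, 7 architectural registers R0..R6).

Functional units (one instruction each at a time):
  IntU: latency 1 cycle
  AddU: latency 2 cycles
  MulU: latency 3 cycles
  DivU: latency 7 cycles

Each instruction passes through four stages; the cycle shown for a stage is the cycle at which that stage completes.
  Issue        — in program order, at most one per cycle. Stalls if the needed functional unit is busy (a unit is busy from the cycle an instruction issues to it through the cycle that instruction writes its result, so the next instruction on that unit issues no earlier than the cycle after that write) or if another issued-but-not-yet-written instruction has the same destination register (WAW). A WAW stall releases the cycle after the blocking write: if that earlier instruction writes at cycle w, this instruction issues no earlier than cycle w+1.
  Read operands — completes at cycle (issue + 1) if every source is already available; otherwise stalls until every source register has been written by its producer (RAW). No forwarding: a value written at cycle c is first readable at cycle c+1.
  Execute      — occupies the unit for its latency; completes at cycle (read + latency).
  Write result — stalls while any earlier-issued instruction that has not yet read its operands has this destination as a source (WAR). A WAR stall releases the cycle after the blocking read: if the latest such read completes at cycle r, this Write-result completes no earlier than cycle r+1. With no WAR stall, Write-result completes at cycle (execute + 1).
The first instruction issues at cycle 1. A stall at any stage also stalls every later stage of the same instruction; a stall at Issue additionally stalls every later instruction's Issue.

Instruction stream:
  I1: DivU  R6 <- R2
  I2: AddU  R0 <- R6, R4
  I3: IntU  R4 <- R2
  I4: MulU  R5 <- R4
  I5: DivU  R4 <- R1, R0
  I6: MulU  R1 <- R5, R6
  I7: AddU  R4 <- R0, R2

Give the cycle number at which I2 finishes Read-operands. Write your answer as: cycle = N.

cycle = 11

I1 -> (1, 2, 9, 10)
I2 -> (2, 11, 13, 14)  // RAW R6: wait I1 write@10
I3 -> (3, 4, 5, 12)  // WAR R4: wait I2 read@11
I4 -> (4, 13, 16, 17)  // RAW R4: wait I3 write@12
I5 -> (13, 15, 22, 23)  // WAW R4: wait I3 write@12, RAW R0: wait I2 write@14
I6 -> (18, 19, 22, 23)  // struct: MulU busy until I4 writes@17
I7 -> (24, 25, 27, 28)  // WAW R4: wait I5 write@23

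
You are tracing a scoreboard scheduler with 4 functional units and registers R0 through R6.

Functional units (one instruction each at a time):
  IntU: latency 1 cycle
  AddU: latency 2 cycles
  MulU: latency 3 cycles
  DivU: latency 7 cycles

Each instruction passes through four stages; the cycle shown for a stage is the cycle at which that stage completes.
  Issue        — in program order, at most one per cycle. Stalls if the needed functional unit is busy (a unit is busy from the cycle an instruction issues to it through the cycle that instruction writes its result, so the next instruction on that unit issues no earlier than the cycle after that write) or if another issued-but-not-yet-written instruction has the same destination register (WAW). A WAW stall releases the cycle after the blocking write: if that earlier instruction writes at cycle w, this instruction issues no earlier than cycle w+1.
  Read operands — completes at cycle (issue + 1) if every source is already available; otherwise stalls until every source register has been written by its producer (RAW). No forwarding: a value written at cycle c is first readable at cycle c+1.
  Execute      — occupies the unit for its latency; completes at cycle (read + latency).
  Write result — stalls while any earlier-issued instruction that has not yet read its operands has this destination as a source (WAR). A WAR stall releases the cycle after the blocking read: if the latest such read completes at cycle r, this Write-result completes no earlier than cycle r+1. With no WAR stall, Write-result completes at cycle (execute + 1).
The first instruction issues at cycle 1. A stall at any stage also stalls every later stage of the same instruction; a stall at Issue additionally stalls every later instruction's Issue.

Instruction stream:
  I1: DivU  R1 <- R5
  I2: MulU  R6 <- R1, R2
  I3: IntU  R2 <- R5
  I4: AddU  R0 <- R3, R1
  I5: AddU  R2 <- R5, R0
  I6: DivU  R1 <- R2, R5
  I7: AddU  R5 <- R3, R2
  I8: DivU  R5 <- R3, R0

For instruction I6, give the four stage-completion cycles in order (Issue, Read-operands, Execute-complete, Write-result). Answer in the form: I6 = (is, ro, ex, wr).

I1 -> (1, 2, 9, 10)
I2 -> (2, 11, 14, 15)  // RAW R1: wait I1 write@10
I3 -> (3, 4, 5, 12)  // WAR R2: wait I2 read@11
I4 -> (4, 11, 13, 14)  // RAW R1: wait I1 write@10
I5 -> (15, 16, 18, 19)  // struct: AddU busy until I4 writes@14
I6 -> (16, 20, 27, 28)  // RAW R2: wait I5 write@19
I7 -> (20, 21, 23, 24)  // struct: AddU busy until I5 writes@19
I8 -> (29, 30, 37, 38)  // struct: DivU busy until I6 writes@28

I6 = (16, 20, 27, 28)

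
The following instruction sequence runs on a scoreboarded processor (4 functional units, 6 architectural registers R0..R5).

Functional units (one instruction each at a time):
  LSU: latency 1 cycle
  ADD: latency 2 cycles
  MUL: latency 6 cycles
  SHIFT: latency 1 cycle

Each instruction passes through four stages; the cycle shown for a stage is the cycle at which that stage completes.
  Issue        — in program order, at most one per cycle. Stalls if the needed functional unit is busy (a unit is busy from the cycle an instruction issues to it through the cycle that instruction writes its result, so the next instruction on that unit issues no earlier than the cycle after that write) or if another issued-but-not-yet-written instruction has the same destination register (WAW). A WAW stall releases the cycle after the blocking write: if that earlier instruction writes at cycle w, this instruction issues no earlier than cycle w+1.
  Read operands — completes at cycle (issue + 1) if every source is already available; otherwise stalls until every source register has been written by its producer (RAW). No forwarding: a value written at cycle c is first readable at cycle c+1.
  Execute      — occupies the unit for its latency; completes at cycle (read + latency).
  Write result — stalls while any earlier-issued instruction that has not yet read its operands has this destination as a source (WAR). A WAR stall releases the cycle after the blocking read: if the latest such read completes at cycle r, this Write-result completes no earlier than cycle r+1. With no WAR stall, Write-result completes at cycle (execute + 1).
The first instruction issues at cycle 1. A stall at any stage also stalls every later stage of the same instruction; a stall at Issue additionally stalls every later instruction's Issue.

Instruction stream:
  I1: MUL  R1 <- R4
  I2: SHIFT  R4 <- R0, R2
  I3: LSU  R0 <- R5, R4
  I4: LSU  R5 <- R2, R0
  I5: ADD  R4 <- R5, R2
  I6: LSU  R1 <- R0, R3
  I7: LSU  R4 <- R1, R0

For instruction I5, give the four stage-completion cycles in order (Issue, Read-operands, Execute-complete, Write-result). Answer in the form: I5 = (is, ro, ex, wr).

I1  is:1  ro:2  ex:8  wr:9
I2  is:2  ro:3  ex:4  wr:5
I3  is:3  ro:6  ex:7  wr:8  — RAW R4: wait I2 write@5
I4  is:9  ro:10  ex:11  wr:12  — struct: LSU busy until I3 writes@8
I5  is:10  ro:13  ex:15  wr:16  — RAW R5: wait I4 write@12
I6  is:13  ro:14  ex:15  wr:16  — struct: LSU busy until I4 writes@12
I7  is:17  ro:18  ex:19  wr:20  — struct: LSU busy until I6 writes@16

I5 = (10, 13, 15, 16)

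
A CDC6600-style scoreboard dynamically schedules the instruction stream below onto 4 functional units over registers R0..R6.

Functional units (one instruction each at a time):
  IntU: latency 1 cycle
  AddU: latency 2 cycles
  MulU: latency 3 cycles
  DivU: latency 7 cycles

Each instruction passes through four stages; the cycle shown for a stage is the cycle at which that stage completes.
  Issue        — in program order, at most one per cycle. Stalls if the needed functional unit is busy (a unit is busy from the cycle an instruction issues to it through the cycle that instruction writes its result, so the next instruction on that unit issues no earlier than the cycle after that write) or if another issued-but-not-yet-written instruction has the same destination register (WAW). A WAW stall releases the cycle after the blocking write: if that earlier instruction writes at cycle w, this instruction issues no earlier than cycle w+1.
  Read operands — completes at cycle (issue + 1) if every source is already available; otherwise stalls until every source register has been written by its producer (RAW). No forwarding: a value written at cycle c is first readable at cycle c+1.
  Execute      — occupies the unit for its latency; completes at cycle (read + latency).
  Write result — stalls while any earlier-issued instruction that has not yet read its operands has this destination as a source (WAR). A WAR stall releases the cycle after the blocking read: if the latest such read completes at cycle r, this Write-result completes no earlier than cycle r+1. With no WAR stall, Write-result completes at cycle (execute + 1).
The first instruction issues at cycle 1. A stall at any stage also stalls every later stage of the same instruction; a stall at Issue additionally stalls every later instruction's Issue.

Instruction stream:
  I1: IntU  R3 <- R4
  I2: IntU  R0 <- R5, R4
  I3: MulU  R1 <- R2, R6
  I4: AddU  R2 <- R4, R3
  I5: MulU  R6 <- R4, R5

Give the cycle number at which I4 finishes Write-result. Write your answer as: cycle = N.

cycle = 11

1) issue 1, read 2, done 3, write 4
2) issue 5, read 6, done 7, write 8  <struct: IntU busy until I1 writes@4>
3) issue 6, read 7, done 10, write 11
4) issue 7, read 8, done 10, write 11
5) issue 12, read 13, done 16, write 17  <struct: MulU busy until I3 writes@11>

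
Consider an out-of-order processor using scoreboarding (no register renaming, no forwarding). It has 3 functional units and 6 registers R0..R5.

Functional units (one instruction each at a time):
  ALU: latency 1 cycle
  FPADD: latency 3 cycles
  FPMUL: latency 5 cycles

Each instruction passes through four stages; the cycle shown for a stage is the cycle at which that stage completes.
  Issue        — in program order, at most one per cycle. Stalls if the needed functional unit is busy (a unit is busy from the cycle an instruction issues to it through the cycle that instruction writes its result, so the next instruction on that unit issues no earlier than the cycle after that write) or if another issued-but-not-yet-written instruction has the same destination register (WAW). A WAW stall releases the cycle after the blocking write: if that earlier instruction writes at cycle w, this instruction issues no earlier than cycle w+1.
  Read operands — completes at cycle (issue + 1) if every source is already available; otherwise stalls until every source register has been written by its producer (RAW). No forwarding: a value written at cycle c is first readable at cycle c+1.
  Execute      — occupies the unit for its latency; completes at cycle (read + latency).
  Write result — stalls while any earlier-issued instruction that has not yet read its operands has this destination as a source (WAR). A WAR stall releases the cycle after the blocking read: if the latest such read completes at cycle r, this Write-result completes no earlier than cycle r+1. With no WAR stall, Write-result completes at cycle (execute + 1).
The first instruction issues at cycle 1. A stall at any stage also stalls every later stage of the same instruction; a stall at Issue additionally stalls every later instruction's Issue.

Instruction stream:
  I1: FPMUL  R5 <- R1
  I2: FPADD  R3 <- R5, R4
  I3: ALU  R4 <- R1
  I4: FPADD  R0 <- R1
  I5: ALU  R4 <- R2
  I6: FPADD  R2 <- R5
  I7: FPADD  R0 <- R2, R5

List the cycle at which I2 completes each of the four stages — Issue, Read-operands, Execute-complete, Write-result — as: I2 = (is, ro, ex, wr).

I2 = (2, 9, 12, 13)

1) issue 1, read 2, done 7, write 8
2) issue 2, read 9, done 12, write 13  <RAW R5: wait I1 write@8>
3) issue 3, read 4, done 5, write 10  <WAR R4: wait I2 read@9>
4) issue 14, read 15, done 18, write 19  <struct: FPADD busy until I2 writes@13>
5) issue 15, read 16, done 17, write 18
6) issue 20, read 21, done 24, write 25  <struct: FPADD busy until I4 writes@19>
7) issue 26, read 27, done 30, write 31  <struct: FPADD busy until I6 writes@25>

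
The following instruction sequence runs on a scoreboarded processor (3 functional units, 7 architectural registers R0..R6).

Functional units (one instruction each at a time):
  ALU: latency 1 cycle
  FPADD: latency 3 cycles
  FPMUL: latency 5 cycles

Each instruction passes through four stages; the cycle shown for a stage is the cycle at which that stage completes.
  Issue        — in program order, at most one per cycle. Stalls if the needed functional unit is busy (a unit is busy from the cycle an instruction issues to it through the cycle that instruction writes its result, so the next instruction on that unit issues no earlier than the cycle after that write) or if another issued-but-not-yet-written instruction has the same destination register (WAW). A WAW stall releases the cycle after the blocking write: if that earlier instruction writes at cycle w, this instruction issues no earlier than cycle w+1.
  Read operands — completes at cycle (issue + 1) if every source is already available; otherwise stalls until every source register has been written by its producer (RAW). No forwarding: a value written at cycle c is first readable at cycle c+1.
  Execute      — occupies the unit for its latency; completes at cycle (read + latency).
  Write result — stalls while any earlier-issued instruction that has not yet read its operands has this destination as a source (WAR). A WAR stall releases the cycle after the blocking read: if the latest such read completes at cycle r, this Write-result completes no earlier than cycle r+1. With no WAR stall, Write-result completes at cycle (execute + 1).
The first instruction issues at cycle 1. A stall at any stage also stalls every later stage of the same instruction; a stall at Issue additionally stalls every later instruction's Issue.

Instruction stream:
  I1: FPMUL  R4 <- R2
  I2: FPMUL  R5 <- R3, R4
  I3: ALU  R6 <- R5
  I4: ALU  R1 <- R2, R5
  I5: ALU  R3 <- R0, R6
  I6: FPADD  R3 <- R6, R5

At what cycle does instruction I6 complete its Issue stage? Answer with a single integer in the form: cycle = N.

[I1] 1/2/7/8
[I2] 9/10/15/16  (struct: FPMUL busy until I1 writes@8)
[I3] 10/17/18/19  (RAW R5: wait I2 write@16)
[I4] 20/21/22/23  (struct: ALU busy until I3 writes@19)
[I5] 24/25/26/27  (struct: ALU busy until I4 writes@23)
[I6] 28/29/32/33  (WAW R3: wait I5 write@27)

cycle = 28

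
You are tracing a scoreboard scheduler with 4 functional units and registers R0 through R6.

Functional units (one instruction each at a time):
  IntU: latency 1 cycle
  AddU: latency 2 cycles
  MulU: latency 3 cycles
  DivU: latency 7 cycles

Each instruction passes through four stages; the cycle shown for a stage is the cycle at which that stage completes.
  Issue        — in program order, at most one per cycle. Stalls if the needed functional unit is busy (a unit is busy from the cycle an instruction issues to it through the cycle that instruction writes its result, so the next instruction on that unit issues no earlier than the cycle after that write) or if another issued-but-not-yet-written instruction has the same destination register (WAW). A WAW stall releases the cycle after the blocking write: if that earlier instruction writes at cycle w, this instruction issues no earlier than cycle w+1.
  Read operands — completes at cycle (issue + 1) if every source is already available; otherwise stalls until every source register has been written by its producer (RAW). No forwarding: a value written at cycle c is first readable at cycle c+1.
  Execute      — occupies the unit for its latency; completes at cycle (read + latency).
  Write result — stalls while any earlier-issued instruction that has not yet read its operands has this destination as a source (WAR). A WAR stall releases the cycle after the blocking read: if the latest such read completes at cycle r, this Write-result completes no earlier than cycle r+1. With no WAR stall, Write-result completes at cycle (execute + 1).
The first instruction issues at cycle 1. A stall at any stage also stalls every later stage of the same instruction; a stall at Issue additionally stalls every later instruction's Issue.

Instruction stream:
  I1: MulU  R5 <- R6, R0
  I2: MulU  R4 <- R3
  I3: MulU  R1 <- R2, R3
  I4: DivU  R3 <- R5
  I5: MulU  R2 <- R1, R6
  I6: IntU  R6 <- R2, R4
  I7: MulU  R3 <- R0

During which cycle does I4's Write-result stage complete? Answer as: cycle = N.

cycle = 23

[1] I1→MulU
[2] I1 RO
[5] I1 EX
[6] I1 WR R5
[7] I2→MulU
[8] I2 RO
[11] I2 EX
[12] I2 WR R4
[13] I3→MulU
[14] I3 RO, I4→DivU
[15] I4 RO
[17] I3 EX
[18] I3 WR R1
[19] I5→MulU
[20] I5 RO, I6→IntU
[22] I4 EX
[23] I4 WR R3, I5 EX
[24] I5 WR R2
[25] I6 RO, I7→MulU
[26] I6 EX, I7 RO
[27] I6 WR R6
[29] I7 EX
[30] I7 WR R3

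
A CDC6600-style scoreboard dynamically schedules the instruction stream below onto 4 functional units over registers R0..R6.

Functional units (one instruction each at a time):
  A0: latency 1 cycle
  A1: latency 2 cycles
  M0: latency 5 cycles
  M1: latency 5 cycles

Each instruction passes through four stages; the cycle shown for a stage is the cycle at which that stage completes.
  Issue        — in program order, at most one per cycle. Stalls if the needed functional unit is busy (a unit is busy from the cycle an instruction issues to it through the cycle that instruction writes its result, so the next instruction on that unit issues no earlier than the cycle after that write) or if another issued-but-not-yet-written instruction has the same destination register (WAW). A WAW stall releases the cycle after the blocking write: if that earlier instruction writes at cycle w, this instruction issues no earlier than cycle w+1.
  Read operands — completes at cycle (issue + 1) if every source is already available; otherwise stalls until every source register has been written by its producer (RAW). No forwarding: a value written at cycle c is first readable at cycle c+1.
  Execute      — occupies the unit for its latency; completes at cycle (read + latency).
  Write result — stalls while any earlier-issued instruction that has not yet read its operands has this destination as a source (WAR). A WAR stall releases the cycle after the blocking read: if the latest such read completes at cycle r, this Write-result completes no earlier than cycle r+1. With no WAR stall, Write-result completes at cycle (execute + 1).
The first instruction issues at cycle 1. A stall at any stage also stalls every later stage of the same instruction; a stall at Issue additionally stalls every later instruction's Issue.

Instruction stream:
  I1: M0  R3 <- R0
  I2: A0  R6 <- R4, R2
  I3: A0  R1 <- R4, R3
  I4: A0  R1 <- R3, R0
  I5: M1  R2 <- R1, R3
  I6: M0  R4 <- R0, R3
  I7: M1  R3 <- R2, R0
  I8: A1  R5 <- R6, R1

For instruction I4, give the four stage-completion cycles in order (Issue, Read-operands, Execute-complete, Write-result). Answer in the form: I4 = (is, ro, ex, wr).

[I1] 1/2/7/8
[I2] 2/3/4/5
[I3] 6/9/10/11  (struct: A0 busy until I2 writes@5; RAW R3: wait I1 write@8)
[I4] 12/13/14/15  (struct: A0 busy until I3 writes@11)
[I5] 13/16/21/22  (RAW R1: wait I4 write@15)
[I6] 14/15/20/21
[I7] 23/24/29/30  (struct: M1 busy until I5 writes@22)
[I8] 24/25/27/28

I4 = (12, 13, 14, 15)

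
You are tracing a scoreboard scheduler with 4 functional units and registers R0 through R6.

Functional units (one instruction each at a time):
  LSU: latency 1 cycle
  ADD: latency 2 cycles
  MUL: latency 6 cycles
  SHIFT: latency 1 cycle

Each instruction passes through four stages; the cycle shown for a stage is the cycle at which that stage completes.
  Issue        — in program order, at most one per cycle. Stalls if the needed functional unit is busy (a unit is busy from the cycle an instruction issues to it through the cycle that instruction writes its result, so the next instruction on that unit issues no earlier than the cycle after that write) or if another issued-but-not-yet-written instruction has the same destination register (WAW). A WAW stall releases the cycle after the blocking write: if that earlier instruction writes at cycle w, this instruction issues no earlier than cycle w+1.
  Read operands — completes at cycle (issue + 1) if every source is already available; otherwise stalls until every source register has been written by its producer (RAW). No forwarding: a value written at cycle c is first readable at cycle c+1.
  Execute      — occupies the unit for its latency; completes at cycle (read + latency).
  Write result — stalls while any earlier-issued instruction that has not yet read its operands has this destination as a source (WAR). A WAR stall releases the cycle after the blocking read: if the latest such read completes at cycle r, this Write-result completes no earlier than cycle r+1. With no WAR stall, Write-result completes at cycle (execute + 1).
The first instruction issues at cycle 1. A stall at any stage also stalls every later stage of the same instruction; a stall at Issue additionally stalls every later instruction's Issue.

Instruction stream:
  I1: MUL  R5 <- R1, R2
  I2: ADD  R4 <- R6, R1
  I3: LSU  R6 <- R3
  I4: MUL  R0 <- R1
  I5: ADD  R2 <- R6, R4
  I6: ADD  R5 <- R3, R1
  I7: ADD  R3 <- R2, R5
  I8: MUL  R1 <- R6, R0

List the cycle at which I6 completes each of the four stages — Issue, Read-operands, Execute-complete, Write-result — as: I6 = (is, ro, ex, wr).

I6 = (16, 17, 19, 20)

[I1] 1/2/8/9
[I2] 2/3/5/6
[I3] 3/4/5/6
[I4] 10/11/17/18  (struct: MUL busy until I1 writes@9)
[I5] 11/12/14/15
[I6] 16/17/19/20  (struct: ADD busy until I5 writes@15)
[I7] 21/22/24/25  (struct: ADD busy until I6 writes@20)
[I8] 22/23/29/30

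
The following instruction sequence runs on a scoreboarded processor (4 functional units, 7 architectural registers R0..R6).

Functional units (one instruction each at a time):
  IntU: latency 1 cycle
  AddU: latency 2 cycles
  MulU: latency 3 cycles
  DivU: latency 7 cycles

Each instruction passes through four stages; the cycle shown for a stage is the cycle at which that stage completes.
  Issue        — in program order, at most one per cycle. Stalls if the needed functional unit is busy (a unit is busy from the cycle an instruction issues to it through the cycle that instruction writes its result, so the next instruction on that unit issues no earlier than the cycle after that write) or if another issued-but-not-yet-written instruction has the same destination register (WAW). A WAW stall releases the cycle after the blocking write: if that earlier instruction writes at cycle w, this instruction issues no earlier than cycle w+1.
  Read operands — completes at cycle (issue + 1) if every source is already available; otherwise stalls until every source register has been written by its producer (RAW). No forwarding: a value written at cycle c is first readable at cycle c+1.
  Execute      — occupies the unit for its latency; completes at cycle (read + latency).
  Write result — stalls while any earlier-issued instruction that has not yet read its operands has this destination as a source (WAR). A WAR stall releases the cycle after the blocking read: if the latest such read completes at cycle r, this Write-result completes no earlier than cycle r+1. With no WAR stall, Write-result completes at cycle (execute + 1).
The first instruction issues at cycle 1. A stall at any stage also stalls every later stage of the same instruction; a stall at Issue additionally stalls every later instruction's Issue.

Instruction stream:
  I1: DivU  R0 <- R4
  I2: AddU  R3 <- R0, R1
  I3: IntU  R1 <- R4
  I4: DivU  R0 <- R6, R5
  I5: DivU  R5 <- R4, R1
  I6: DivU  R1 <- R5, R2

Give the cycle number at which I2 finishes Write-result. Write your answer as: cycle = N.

cycle = 14

  I1 | 1 | 2 | 9 | 10
  I2 | 2 | 11 | 13 | 14   RAW R0: wait I1 write@10
  I3 | 3 | 4 | 5 | 12   WAR R1: wait I2 read@11
  I4 | 11 | 12 | 19 | 20   struct: DivU busy until I1 writes@10
  I5 | 21 | 22 | 29 | 30   struct: DivU busy until I4 writes@20
  I6 | 31 | 32 | 39 | 40   struct: DivU busy until I5 writes@30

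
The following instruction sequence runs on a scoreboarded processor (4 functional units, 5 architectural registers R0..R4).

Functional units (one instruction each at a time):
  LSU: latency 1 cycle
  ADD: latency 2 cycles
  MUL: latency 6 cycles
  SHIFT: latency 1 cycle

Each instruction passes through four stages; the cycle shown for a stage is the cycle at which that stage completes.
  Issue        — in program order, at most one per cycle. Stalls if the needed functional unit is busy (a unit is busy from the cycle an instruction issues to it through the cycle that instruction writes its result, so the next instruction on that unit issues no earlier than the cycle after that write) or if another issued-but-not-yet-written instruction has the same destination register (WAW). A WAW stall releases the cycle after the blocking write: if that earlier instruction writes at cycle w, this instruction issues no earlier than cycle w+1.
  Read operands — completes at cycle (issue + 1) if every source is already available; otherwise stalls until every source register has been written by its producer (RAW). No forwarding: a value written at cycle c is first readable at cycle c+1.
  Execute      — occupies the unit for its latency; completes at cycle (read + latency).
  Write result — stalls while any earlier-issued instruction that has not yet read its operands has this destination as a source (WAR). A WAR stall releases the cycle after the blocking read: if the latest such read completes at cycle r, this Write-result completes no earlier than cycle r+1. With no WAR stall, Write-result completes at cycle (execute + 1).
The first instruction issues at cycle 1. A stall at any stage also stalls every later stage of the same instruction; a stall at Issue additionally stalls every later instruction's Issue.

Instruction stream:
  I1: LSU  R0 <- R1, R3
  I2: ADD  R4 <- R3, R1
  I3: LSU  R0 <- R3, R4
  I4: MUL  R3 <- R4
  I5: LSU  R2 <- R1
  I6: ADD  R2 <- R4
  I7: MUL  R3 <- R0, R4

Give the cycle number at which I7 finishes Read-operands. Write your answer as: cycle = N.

cycle = 16

  I1 | 1 | 2 | 3 | 4
  I2 | 2 | 3 | 5 | 6
  I3 | 5 | 7 | 8 | 9   struct: LSU busy until I1 writes@4 · RAW R4: wait I2 write@6
  I4 | 6 | 7 | 13 | 14
  I5 | 10 | 11 | 12 | 13   struct: LSU busy until I3 writes@9
  I6 | 14 | 15 | 17 | 18   WAW R2: wait I5 write@13
  I7 | 15 | 16 | 22 | 23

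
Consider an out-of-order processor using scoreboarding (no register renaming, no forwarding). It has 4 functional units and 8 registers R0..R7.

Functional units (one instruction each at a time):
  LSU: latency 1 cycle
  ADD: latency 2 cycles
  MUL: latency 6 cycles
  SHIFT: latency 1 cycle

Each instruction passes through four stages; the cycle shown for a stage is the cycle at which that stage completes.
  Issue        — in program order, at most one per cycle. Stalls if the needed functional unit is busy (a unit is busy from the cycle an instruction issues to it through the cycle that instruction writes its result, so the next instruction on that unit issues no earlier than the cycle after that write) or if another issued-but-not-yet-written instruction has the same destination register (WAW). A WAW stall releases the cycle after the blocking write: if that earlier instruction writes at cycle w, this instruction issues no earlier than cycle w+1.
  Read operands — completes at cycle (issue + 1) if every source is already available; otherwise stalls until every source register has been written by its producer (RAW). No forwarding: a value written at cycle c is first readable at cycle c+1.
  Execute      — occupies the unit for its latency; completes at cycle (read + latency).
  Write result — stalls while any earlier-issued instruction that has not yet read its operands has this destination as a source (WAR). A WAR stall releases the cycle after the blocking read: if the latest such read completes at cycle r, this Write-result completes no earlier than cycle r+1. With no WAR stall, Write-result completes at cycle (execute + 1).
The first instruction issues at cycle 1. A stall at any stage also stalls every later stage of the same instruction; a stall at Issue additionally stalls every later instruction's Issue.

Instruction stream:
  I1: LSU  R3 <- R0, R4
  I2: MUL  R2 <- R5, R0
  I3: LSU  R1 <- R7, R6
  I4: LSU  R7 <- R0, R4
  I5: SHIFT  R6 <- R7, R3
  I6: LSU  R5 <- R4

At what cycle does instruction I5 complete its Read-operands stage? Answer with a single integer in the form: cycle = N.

[1] I1 dispatched to LSU
[2] I1 operands ready; I2 dispatched to MUL
[3] I1 complete; I2 operands ready
[4] R3←I1
[5] I3 dispatched to LSU
[6] I3 operands ready
[7] I3 complete
[8] R1←I3
[9] I2 complete; I4 dispatched to LSU
[10] R2←I2; I4 operands ready; I5 dispatched to SHIFT
[11] I4 complete
[12] R7←I4
[13] I5 operands ready; I6 dispatched to LSU
[14] I5 complete; I6 operands ready
[15] R6←I5; I6 complete
[16] R5←I6

cycle = 13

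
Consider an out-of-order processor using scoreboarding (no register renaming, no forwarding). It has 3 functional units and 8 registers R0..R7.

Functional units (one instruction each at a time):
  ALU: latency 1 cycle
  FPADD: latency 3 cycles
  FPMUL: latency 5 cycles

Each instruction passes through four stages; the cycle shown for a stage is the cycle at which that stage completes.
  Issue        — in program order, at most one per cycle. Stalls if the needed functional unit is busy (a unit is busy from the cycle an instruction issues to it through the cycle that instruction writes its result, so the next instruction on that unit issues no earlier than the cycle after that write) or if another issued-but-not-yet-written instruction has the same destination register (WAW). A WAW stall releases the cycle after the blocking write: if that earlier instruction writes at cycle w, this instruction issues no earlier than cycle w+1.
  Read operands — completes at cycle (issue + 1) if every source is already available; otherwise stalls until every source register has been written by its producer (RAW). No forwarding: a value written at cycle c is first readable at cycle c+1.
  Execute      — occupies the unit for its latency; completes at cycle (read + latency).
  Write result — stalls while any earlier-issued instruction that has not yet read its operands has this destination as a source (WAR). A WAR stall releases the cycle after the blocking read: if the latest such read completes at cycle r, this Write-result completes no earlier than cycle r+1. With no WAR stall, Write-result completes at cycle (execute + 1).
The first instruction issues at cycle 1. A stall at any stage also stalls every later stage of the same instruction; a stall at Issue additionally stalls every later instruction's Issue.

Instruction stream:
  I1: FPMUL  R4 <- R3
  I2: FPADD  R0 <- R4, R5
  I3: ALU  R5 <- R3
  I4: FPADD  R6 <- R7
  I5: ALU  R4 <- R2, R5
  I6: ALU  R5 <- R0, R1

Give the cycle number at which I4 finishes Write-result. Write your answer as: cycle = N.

cycle = 19

I1  is:1  ro:2  ex:7  wr:8
I2  is:2  ro:9  ex:12  wr:13  — RAW R4: wait I1 write@8
I3  is:3  ro:4  ex:5  wr:10  — WAR R5: wait I2 read@9
I4  is:14  ro:15  ex:18  wr:19  — struct: FPADD busy until I2 writes@13
I5  is:15  ro:16  ex:17  wr:18
I6  is:19  ro:20  ex:21  wr:22  — struct: ALU busy until I5 writes@18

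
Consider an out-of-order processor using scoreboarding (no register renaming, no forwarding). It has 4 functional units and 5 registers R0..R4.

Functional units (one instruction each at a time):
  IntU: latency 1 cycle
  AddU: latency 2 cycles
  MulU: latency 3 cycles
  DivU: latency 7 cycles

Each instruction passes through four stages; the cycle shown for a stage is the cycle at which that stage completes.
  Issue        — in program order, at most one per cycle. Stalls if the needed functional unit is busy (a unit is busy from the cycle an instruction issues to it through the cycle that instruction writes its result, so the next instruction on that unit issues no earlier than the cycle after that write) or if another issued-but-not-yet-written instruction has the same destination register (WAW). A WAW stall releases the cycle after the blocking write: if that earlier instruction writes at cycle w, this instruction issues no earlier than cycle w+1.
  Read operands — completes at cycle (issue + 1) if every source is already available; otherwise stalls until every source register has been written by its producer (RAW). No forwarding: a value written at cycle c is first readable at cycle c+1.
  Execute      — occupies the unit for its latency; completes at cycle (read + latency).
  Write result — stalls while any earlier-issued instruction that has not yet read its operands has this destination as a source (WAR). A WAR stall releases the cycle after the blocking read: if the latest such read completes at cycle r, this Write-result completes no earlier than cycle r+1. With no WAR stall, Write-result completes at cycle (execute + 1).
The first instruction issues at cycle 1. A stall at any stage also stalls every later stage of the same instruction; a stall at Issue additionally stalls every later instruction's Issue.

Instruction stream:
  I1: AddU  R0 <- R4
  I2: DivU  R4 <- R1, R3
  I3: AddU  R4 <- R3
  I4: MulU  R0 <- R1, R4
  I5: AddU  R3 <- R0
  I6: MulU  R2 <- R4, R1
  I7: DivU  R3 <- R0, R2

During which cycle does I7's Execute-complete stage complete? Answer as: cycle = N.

cycle = 35

1) issue 1, read 2, done 4, write 5
2) issue 2, read 3, done 10, write 11
3) issue 12, read 13, done 15, write 16  <WAW R4: wait I2 write@11>
4) issue 13, read 17, done 20, write 21  <RAW R4: wait I3 write@16>
5) issue 17, read 22, done 24, write 25  <struct: AddU busy until I3 writes@16 / RAW R0: wait I4 write@21>
6) issue 22, read 23, done 26, write 27  <struct: MulU busy until I4 writes@21>
7) issue 26, read 28, done 35, write 36  <WAW R3: wait I5 write@25 / RAW R2: wait I6 write@27>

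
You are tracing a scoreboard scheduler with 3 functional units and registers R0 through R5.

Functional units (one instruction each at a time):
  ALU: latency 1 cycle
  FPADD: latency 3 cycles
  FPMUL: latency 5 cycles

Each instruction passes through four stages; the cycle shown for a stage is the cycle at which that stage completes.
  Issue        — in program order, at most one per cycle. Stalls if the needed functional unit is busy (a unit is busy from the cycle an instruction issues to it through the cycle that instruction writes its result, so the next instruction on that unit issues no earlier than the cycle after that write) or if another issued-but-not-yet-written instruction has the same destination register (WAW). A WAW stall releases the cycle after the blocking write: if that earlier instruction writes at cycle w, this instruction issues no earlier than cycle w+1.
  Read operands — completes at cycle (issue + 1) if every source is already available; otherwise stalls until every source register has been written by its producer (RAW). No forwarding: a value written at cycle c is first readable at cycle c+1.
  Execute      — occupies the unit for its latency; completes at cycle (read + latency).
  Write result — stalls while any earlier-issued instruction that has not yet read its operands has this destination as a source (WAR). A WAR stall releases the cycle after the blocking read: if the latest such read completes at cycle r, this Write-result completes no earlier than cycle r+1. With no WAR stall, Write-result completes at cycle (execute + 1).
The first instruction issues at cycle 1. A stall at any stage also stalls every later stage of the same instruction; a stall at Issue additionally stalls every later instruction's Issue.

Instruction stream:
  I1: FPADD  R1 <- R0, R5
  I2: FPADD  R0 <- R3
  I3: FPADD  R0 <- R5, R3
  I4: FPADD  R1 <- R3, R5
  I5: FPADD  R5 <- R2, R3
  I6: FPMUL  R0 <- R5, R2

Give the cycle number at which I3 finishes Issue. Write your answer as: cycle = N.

cycle = 13

  I1 | 1 | 2 | 5 | 6
  I2 | 7 | 8 | 11 | 12   struct: FPADD busy until I1 writes@6
  I3 | 13 | 14 | 17 | 18   struct: FPADD busy until I2 writes@12
  I4 | 19 | 20 | 23 | 24   struct: FPADD busy until I3 writes@18
  I5 | 25 | 26 | 29 | 30   struct: FPADD busy until I4 writes@24
  I6 | 26 | 31 | 36 | 37   RAW R5: wait I5 write@30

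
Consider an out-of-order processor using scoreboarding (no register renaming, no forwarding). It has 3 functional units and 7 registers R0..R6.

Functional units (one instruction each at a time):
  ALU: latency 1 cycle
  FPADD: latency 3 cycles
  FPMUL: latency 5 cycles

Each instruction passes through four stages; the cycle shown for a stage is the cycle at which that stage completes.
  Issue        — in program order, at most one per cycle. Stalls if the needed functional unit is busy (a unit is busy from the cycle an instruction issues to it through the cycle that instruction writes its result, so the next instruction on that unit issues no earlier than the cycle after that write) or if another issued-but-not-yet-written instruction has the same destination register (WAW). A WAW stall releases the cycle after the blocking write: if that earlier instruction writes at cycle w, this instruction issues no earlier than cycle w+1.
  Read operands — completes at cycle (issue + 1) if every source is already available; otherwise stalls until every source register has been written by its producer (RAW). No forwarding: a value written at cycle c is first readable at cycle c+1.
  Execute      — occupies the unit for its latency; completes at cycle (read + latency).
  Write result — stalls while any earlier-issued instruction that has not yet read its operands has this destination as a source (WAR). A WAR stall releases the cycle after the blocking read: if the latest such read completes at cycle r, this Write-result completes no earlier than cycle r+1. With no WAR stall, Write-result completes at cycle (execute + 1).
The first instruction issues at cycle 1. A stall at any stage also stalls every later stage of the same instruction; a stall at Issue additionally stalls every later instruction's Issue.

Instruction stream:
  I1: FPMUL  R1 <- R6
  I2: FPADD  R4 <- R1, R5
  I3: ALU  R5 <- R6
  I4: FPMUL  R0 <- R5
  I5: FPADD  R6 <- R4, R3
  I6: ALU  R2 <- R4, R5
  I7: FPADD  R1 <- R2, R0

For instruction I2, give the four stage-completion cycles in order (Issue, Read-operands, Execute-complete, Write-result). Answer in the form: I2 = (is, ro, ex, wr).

t=1  I1 issues→FPMUL
t=2  I1 reads, I2 issues→FPADD
t=3  I3 issues→ALU
t=4  I3 reads
t=5  I3 exec-done
t=7  I1 exec-done
t=8  I1 writes R1
t=9  I2 reads, I4 issues→FPMUL
t=10  I3 writes R5
t=11  I4 reads
t=12  I2 exec-done
t=13  I2 writes R4
t=14  I5 issues→FPADD
t=15  I5 reads, I6 issues→ALU
t=16  I4 exec-done, I6 reads
t=17  I4 writes R0, I6 exec-done
t=18  I5 exec-done, I6 writes R2
t=19  I5 writes R6
t=20  I7 issues→FPADD
t=21  I7 reads
t=24  I7 exec-done
t=25  I7 writes R1

I2 = (2, 9, 12, 13)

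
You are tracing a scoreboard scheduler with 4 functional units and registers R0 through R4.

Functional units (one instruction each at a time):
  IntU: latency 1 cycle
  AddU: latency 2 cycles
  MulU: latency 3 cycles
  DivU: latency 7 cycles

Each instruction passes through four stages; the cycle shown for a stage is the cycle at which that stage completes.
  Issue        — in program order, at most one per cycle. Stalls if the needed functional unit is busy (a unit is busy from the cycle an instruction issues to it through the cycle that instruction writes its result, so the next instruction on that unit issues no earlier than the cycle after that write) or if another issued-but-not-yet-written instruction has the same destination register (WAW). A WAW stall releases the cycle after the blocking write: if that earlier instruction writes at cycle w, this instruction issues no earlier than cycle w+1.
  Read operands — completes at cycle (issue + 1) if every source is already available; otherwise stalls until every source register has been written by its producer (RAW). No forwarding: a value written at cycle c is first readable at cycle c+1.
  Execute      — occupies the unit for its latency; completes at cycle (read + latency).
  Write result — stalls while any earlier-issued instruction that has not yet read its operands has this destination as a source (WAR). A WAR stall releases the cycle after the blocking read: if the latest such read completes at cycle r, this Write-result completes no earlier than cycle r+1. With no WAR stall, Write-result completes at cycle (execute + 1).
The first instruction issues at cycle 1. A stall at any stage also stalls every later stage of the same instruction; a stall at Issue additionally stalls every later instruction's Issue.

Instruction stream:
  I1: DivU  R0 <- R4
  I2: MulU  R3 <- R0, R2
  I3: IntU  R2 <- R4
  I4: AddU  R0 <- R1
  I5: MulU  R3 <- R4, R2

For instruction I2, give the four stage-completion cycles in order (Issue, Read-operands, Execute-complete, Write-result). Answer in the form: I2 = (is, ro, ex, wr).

[1] I1 issues→DivU
[2] I1 reads | I2 issues→MulU
[3] I3 issues→IntU
[4] I3 reads
[5] I3 exec-done
[9] I1 exec-done
[10] I1 writes R0
[11] I2 reads | I4 issues→AddU
[12] I3 writes R2 | I4 reads
[14] I2 exec-done | I4 exec-done
[15] I2 writes R3 | I4 writes R0
[16] I5 issues→MulU
[17] I5 reads
[20] I5 exec-done
[21] I5 writes R3

I2 = (2, 11, 14, 15)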